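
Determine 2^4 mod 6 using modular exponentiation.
4 = 4 (binary 100). Repeated squaring mod 6: 2^1 ≡ 2; 2^2 ≡ 2² = 4 ≡ 4; 2^4 ≡ 4² = 16 ≡ 4. So 2^4 ≡ 4 (mod 6).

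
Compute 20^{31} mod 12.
8

Using successive squaring:
Binary expansion of 31: 11111
Powers of 20 mod 12 (each is the square of the previous):
  20^1 ≡ 8 (mod 12)
  20^2 ≡ 8² = 64 ≡ 4 (mod 12)
  20^4 ≡ 4² = 16 ≡ 4 (mod 12)
  20^8 ≡ 4² = 16 ≡ 4 (mod 12)
  20^16 ≡ 4² = 16 ≡ 4 (mod 12)
31 = 16 + 8 + 4 + 2 + 1, so 20^31 = 20^16 × 20^8 × 20^4 × 20^2 × 20^1 ≡ 4 × 4 × 4 × 4 × 8 (mod 12)
Multiplying step by step:
  4 × 4 = 16 ≡ 4 (mod 12)
  4 × 4 = 16 ≡ 4 (mod 12)
  4 × 4 = 16 ≡ 4 (mod 12)
  4 × 8 = 32 ≡ 8 (mod 12)
Result: 20^31 ≡ 8 (mod 12)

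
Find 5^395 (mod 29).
Using Fermat: 5^{28} ≡ 1 (mod 29). 395 ≡ 3 (mod 28). So 5^{395} ≡ 5^{3} ≡ 9 (mod 29)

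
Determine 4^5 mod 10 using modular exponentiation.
5 = 4 + 1 (binary 101). Repeated squaring mod 10: 4^1 ≡ 4; 4^2 ≡ 4² = 16 ≡ 6; 4^4 ≡ 6² = 36 ≡ 6. Multiply: 4^5 = 4^4 × 4^1 ≡ 6 × 4 (mod 10): 6 × 4 = 24 ≡ 4. So 4^5 ≡ 4 (mod 10).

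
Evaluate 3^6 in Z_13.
6 = 4 + 2 (binary 110). Repeated squaring mod 13: 3^1 ≡ 3; 3^2 ≡ 3² = 9 ≡ 9; 3^4 ≡ 9² = 81 ≡ 3. Multiply: 3^6 = 3^4 × 3^2 ≡ 3 × 9 (mod 13): 3 × 9 = 27 ≡ 1. So 3^6 ≡ 1 (mod 13).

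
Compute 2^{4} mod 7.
2

Using successive squaring:
Binary expansion of 4: 100
Powers of 2 mod 7 (each is the square of the previous):
  2^1 ≡ 2 (mod 7)
  2^2 ≡ 2² = 4 ≡ 4 (mod 7)
  2^4 ≡ 4² = 16 ≡ 2 (mod 7)
4 is a power of 2, so 2^4 is the last square: ≡ 2 (mod 7)
Result: 2^4 ≡ 2 (mod 7)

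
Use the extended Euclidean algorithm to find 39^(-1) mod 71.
Extended GCD: 39(-20) + 71(11) = 1. So 39^(-1) ≡ 51 ≡ 51 (mod 71). Verify: 39 × 51 = 1989 ≡ 1 (mod 71)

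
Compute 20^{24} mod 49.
36

Using successive squaring:
Binary expansion of 24: 11000
Powers of 20 mod 49 (each is the square of the previous):
  20^1 ≡ 20 (mod 49)
  20^2 ≡ 20² = 400 ≡ 8 (mod 49)
  20^4 ≡ 8² = 64 ≡ 15 (mod 49)
  20^8 ≡ 15² = 225 ≡ 29 (mod 49)
  20^16 ≡ 29² = 841 ≡ 8 (mod 49)
24 = 16 + 8, so 20^24 = 20^16 × 20^8 ≡ 8 × 29 (mod 49)
Multiplying step by step:
  8 × 29 = 232 ≡ 36 (mod 49)
Result: 20^24 ≡ 36 (mod 49)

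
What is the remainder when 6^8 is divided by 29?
8 = 8 (binary 1000). Repeated squaring mod 29: 6^1 ≡ 6; 6^2 ≡ 6² = 36 ≡ 7; 6^4 ≡ 7² = 49 ≡ 20; 6^8 ≡ 20² = 400 ≡ 23. So 6^8 ≡ 23 (mod 29).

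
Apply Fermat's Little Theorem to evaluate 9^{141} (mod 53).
17

By Fermat's Little Theorem, a^(p-1) ≡ 1 (mod p) for prime p and gcd(a, p) = 1
Here p = 53, so 9^52 ≡ 1 (mod 53)
We can reduce the exponent: 141 mod 52 = 37
So 9^141 ≡ 9^37 (mod 53)
Computing: 9^37 mod 53 = 17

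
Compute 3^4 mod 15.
4 = 4 (binary 100). Repeated squaring mod 15: 3^1 ≡ 3; 3^2 ≡ 3² = 9 ≡ 9; 3^4 ≡ 9² = 81 ≡ 6. So 3^4 ≡ 6 (mod 15).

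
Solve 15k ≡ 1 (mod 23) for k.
15^(-1) ≡ 20 (mod 23). Verification: 15 × 20 = 300 ≡ 1 (mod 23)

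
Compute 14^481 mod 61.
Using Fermat: 14^{60} ≡ 1 (mod 61). 481 ≡ 1 (mod 60). So 14^{481} ≡ 14^{1} ≡ 14 (mod 61)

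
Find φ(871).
792

Prime factorization: 871 = 13 × 67
Using the formula φ(n) = n × Π(1 - 1/p) for each prime factor p:
φ(871) = 871 × (1 - 1/13) × (1 - 1/67)
φ(871) = 792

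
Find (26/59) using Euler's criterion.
(26/59) = 26^{29} mod 59 = 1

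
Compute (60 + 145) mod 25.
5

(60 + 145) = 205
205 mod 25 = 5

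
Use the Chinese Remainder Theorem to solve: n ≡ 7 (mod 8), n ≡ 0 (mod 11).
M = 8 × 11 = 88. M₁ = 11, y₁ ≡ 3 (mod 8). M₂ = 8, y₂ ≡ 7 (mod 11). n = 7×11×3 + 0×8×7 ≡ 55 (mod 88)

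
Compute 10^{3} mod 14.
6

Using successive squaring:
Binary expansion of 3: 11
Powers of 10 mod 14 (each is the square of the previous):
  10^1 ≡ 10 (mod 14)
  10^2 ≡ 10² = 100 ≡ 2 (mod 14)
3 = 2 + 1, so 10^3 = 10^2 × 10^1 ≡ 2 × 10 (mod 14)
Multiplying step by step:
  2 × 10 = 20 ≡ 6 (mod 14)
Result: 10^3 ≡ 6 (mod 14)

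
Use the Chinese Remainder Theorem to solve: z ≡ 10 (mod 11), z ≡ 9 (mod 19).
M = 11 × 19 = 209. M₁ = 19, y₁ ≡ 7 (mod 11). M₂ = 11, y₂ ≡ 7 (mod 19). z = 10×19×7 + 9×11×7 ≡ 142 (mod 209)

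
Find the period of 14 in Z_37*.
Powers of 14 mod 37: 14^1≡14, 14^2≡11, 14^3≡6, 14^4≡10, 14^5≡29, 14^6≡36, 14^7≡23, 14^8≡26, 14^9≡31, 14^10≡27, 14^11≡8, 14^12≡1. Order = 12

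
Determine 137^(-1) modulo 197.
137^(-1) ≡ 174 (mod 197). Verification: 137 × 174 = 23838 ≡ 1 (mod 197)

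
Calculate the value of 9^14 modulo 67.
Using repeated squaring. 14 = 8 + 4 + 2 (binary 1110). Repeated squaring mod 67: 9^1 ≡ 9; 9^2 ≡ 9² = 81 ≡ 14; 9^4 ≡ 14² = 196 ≡ 62; 9^8 ≡ 62² = 3844 ≡ 25. Multiply: 9^14 = 9^8 × 9^4 × 9^2 ≡ 25 × 62 × 14 (mod 67): 25 × 62 = 1550 ≡ 9; 9 × 14 = 126 ≡ 59. So 9^14 ≡ 59 (mod 67).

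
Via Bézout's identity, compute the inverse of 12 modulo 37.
Extended GCD: 12(-3) + 37(1) = 1. So 12^(-1) ≡ 34 ≡ 34 (mod 37). Verify: 12 × 34 = 408 ≡ 1 (mod 37)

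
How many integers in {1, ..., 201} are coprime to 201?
132

Prime factorization: 201 = 3 × 67
Using the formula φ(n) = n × Π(1 - 1/p) for each prime factor p:
φ(201) = 201 × (1 - 1/3) × (1 - 1/67)
φ(201) = 132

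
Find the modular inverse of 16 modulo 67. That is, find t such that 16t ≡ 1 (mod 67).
21

Using Extended Euclidean Algorithm:
gcd(16, 67) = 1
Bezout coefficients: 16 × 21 + 67 × -5 = 1
So 16 × 21 ≡ 1 (mod 67)
The inverse is 21 mod 67 = 21
Verification: 16 × 21 = 336 = 5 × 67 + 1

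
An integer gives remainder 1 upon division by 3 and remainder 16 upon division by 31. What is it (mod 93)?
M = 3 × 31 = 93. M₁ = 31, y₁ ≡ 1 (mod 3). M₂ = 3, y₂ ≡ 21 (mod 31). m = 1×31×1 + 16×3×21 ≡ 16 (mod 93). The smallest positive such number is 16.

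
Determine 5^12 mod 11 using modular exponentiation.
Using Fermat: 5^{10} ≡ 1 (mod 11). 12 ≡ 2 (mod 10). So 5^{12} ≡ 5^{2} ≡ 3 (mod 11)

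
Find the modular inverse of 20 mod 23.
20^(-1) ≡ 15 (mod 23). Verification: 20 × 15 = 300 ≡ 1 (mod 23)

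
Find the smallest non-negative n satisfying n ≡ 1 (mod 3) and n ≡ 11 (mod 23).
M = 3 × 23 = 69. M₁ = 23, y₁ ≡ 2 (mod 3). M₂ = 3, y₂ ≡ 8 (mod 23). n = 1×23×2 + 11×3×8 ≡ 34 (mod 69)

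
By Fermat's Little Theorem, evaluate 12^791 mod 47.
By Fermat: 12^{46} ≡ 1 (mod 47). 791 ≡ 9 (mod 46). So 12^{791} ≡ 12^{9} ≡ 32 (mod 47)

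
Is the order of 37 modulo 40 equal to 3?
No, the actual order is 4, not 3.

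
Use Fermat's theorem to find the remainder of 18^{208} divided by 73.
55

By Fermat's Little Theorem, a^(p-1) ≡ 1 (mod p) for prime p and gcd(a, p) = 1
Here p = 73, so 18^72 ≡ 1 (mod 73)
We can reduce the exponent: 208 mod 72 = 64
So 18^208 ≡ 18^64 (mod 73)
Computing: 18^64 mod 73 = 55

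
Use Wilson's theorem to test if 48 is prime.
(47)! mod 48 = 0. Since 0 ≢ -1 (mod 48), 48 is not prime.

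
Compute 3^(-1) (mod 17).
6

Using Extended Euclidean Algorithm:
gcd(3, 17) = 1
Bezout coefficients: 3 × 6 + 17 × -1 = 1
So 3 × 6 ≡ 1 (mod 17)
The inverse is 6 mod 17 = 6
Verification: 3 × 6 = 18 = 1 × 17 + 1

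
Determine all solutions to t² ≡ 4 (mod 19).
The square roots of 4 mod 19 are 17 and 2. Verify: 17² = 289 ≡ 4 (mod 19)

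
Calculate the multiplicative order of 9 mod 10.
Powers of 9 mod 10: 9^1≡9, 9^2≡1. Order = 2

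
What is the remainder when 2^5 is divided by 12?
5 = 4 + 1 (binary 101). Repeated squaring mod 12: 2^1 ≡ 2; 2^2 ≡ 2² = 4 ≡ 4; 2^4 ≡ 4² = 16 ≡ 4. Multiply: 2^5 = 2^4 × 2^1 ≡ 4 × 2 (mod 12): 4 × 2 = 8 ≡ 8. So 2^5 ≡ 8 (mod 12).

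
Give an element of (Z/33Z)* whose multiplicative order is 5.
4 has order 5 mod 33 since 4^{5} ≡ 1 (mod 33) and no smaller power works.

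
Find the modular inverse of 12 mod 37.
12^(-1) ≡ 34 (mod 37). Verification: 12 × 34 = 408 ≡ 1 (mod 37)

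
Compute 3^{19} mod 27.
0

Using successive squaring:
Binary expansion of 19: 10011
Powers of 3 mod 27 (each is the square of the previous):
  3^1 ≡ 3 (mod 27)
  3^2 ≡ 3² = 9 ≡ 9 (mod 27)
  3^4 ≡ 9² = 81 ≡ 0 (mod 27)
  3^8 ≡ 0² = 0 ≡ 0 (mod 27)
  3^16 ≡ 0² = 0 ≡ 0 (mod 27)
19 = 16 + 2 + 1, so 3^19 = 3^16 × 3^2 × 3^1 ≡ 0 × 9 × 3 (mod 27)
Multiplying step by step:
  0 × 9 = 0 ≡ 0 (mod 27)
  0 × 3 = 0 ≡ 0 (mod 27)
Result: 3^19 ≡ 0 (mod 27)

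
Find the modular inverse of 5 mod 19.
5^(-1) ≡ 4 (mod 19). Verification: 5 × 4 = 20 ≡ 1 (mod 19)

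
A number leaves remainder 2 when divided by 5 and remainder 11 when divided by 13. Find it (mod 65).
M = 5 × 13 = 65. M₁ = 13, y₁ ≡ 2 (mod 5). M₂ = 5, y₂ ≡ 8 (mod 13). z = 2×13×2 + 11×5×8 ≡ 37 (mod 65)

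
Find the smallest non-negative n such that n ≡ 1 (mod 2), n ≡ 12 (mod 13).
25

Using the Chinese Remainder Theorem:
M = product of moduli = 26
For equation 1: M_1 = 13, 13 ≡ 1 (mod 2), inverse of 13 mod 2 is 1 (check: 1 × 1 = 1 ≡ 1 (mod 2))
For equation 2: M_2 = 2, 2 ≡ 2 (mod 13), inverse of 2 mod 13 is 7 (check: 2 × 7 = 14 ≡ 1 (mod 13))
Combine: n ≡ Σ r_i×M_i×(M_i⁻¹ mod m_i) = 1×13×1 + 12×2×7 = 13 + 168 = 181
181 mod 26 = 25
n ≡ 25 (mod 26)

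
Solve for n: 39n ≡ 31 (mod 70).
69

Since gcd(39, 70) = 1 divides 31, a solution exists.
Multiply both sides by the inverse of 39 mod 70:
  39^(-1) mod 70 = 9
  x ≡ 9 × 31 ≡ 279 ≡ 69 (mod 70)
Verification: 39 × 69 = 2691 = 38 × 70 + 31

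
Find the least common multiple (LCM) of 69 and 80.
5520

First find GCD(69, 80) using the Euclidean algorithm:
69 = 0 × 80 + 69
80 = 1 × 69 + 11
69 = 6 × 11 + 3
11 = 3 × 3 + 2
3 = 1 × 2 + 1
2 = 2 × 1 + 0
GCD(69, 80) = 1

LCM formula: LCM(a, b) = (a × b) / GCD(a, b)
LCM(69, 80) = (69 × 80) / 1
LCM(69, 80) = 5520 / 1
LCM(69, 80) = 5520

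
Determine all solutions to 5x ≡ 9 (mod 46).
11

Since gcd(5, 46) = 1 divides 9, a solution exists.
Multiply both sides by the inverse of 5 mod 46:
  5^(-1) mod 46 = 37
  x ≡ 37 × 9 ≡ 333 ≡ 11 (mod 46)
Verification: 5 × 11 = 55 = 1 × 46 + 9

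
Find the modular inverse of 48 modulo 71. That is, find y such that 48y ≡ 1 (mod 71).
37

Using Extended Euclidean Algorithm:
gcd(48, 71) = 1
Bezout coefficients: 48 × -34 + 71 × 23 = 1
So 48 × -34 ≡ 1 (mod 71)
The inverse is -34 mod 71 = 37
Verification: 48 × 37 = 1776 = 25 × 71 + 1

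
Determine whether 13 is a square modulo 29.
By Euler's criterion: 13^{14} ≡ 1 (mod 29). Since this equals 1, 13 is a QR.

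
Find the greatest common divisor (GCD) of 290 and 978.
2

Using the Euclidean algorithm:
290 = 0 × 978 + 290
978 = 3 × 290 + 108
290 = 2 × 108 + 74
108 = 1 × 74 + 34
74 = 2 × 34 + 6
34 = 5 × 6 + 4
6 = 1 × 4 + 2
4 = 2 × 2 + 0

GCD(290, 978) = 2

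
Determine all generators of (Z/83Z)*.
Primitive roots mod 83: {2, 5, 6, 8, 13, 14, 15, 18, 19, 20, 22, 24, 32, 34, 35, 39, 42, 43, 45, 46, 47, 50, 52, 53, 54, 55, 56, 57, 58, 60, 62, 66, 67, 71, 72, 73, 74, 76, 79, 80}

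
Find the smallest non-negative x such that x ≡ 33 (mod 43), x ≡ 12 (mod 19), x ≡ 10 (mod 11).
6225

Using the Chinese Remainder Theorem:
M = product of moduli = 8987
For equation 1: M_1 = 209, 209 ≡ 37 (mod 43), inverse of 209 mod 43 is 7 (check: 37 × 7 = 259 ≡ 1 (mod 43))
For equation 2: M_2 = 473, 473 ≡ 17 (mod 19), inverse of 473 mod 19 is 9 (check: 17 × 9 = 153 ≡ 1 (mod 19))
For equation 3: M_3 = 817, 817 ≡ 3 (mod 11), inverse of 817 mod 11 is 4 (check: 3 × 4 = 12 ≡ 1 (mod 11))
Combine: x ≡ Σ r_i×M_i×(M_i⁻¹ mod m_i) = 33×209×7 + 12×473×9 + 10×817×4 = 48279 + 51084 + 32680 = 132043
132043 mod 8987 = 6225
x ≡ 6225 (mod 8987)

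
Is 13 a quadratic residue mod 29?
By Euler's criterion: 13^{14} ≡ 1 (mod 29). Since this equals 1, 13 is a QR.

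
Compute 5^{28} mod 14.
9

Using successive squaring:
Binary expansion of 28: 11100
Powers of 5 mod 14 (each is the square of the previous):
  5^1 ≡ 5 (mod 14)
  5^2 ≡ 5² = 25 ≡ 11 (mod 14)
  5^4 ≡ 11² = 121 ≡ 9 (mod 14)
  5^8 ≡ 9² = 81 ≡ 11 (mod 14)
  5^16 ≡ 11² = 121 ≡ 9 (mod 14)
28 = 16 + 8 + 4, so 5^28 = 5^16 × 5^8 × 5^4 ≡ 9 × 11 × 9 (mod 14)
Multiplying step by step:
  9 × 11 = 99 ≡ 1 (mod 14)
  1 × 9 = 9 ≡ 9 (mod 14)
Result: 5^28 ≡ 9 (mod 14)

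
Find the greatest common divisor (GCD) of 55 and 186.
1

Using the Euclidean algorithm:
55 = 0 × 186 + 55
186 = 3 × 55 + 21
55 = 2 × 21 + 13
21 = 1 × 13 + 8
13 = 1 × 8 + 5
8 = 1 × 5 + 3
5 = 1 × 3 + 2
3 = 1 × 2 + 1
2 = 2 × 1 + 0

GCD(55, 186) = 1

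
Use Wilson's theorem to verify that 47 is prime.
(46)! mod 47 = 46. Since this equals -1 (mod 47), Wilson confirms 47 is prime.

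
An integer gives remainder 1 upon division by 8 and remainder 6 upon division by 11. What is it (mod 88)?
M = 8 × 11 = 88. M₁ = 11, y₁ ≡ 3 (mod 8). M₂ = 8, y₂ ≡ 7 (mod 11). z = 1×11×3 + 6×8×7 ≡ 17 (mod 88). The smallest positive such number is 17.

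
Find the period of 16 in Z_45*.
Powers of 16 mod 45: 16^1≡16, 16^2≡31, 16^3≡1. Order = 3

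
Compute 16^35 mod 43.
Using repeated squaring. 35 = 32 + 2 + 1 (binary 100011). Repeated squaring mod 43: 16^1 ≡ 16; 16^2 ≡ 16² = 256 ≡ 41; 16^4 ≡ 41² = 1681 ≡ 4; 16^8 ≡ 4² = 16 ≡ 16; 16^16 ≡ 16² = 256 ≡ 41; 16^32 ≡ 41² = 1681 ≡ 4. Multiply: 16^35 = 16^32 × 16^2 × 16^1 ≡ 4 × 41 × 16 (mod 43): 4 × 41 = 164 ≡ 35; 35 × 16 = 560 ≡ 1. So 16^35 ≡ 1 (mod 43).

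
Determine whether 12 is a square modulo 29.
By Euler's criterion: 12^{14} ≡ 28 (mod 29). Since this equals -1 (≡ 28), 12 is not a QR.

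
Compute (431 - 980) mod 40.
11

(431 - 980) = -549
-549 mod 40 = 11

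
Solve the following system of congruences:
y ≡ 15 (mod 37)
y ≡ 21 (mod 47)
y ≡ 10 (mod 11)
3123

Using the Chinese Remainder Theorem:
M = product of moduli = 19129
For equation 1: M_1 = 517, 517 ≡ 36 (mod 37), inverse of 517 mod 37 is 36 (check: 36 × 36 = 1296 ≡ 1 (mod 37))
For equation 2: M_2 = 407, 407 ≡ 31 (mod 47), inverse of 407 mod 47 is 44 (check: 31 × 44 = 1364 ≡ 1 (mod 47))
For equation 3: M_3 = 1739, 1739 ≡ 1 (mod 11), inverse of 1739 mod 11 is 1 (check: 1 × 1 = 1 ≡ 1 (mod 11))
Combine: y ≡ Σ r_i×M_i×(M_i⁻¹ mod m_i) = 15×517×36 + 21×407×44 + 10×1739×1 = 279180 + 376068 + 17390 = 672638
672638 mod 19129 = 3123
y ≡ 3123 (mod 19129)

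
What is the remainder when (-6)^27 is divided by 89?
Using repeated squaring. (-6) ≡ 83 (mod 89). 27 = 16 + 8 + 2 + 1 (binary 11011). Repeated squaring mod 89: 83^1 ≡ 83; 83^2 ≡ 83² = 6889 ≡ 36; 83^4 ≡ 36² = 1296 ≡ 50; 83^8 ≡ 50² = 2500 ≡ 8; 83^16 ≡ 8² = 64 ≡ 64. Multiply: (-6)^27 ≡ 83^16 × 83^8 × 83^2 × 83^1 ≡ 64 × 8 × 36 × 83 (mod 89): 64 × 8 = 512 ≡ 67; 67 × 36 = 2412 ≡ 9; 9 × 83 = 747 ≡ 35. So (-6)^27 ≡ 35 (mod 89).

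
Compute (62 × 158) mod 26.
20

(62 × 158) = 9796
9796 mod 26 = 20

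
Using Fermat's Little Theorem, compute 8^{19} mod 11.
7

By Fermat's Little Theorem, a^(p-1) ≡ 1 (mod p) for prime p and gcd(a, p) = 1
Here p = 11, so 8^10 ≡ 1 (mod 11)
We can reduce the exponent: 19 mod 10 = 9
So 8^19 ≡ 8^9 (mod 11)
Computing: 8^9 mod 11 = 7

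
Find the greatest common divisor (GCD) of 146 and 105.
1

Using the Euclidean algorithm:
146 = 1 × 105 + 41
105 = 2 × 41 + 23
41 = 1 × 23 + 18
23 = 1 × 18 + 5
18 = 3 × 5 + 3
5 = 1 × 3 + 2
3 = 1 × 2 + 1
2 = 2 × 1 + 0

GCD(146, 105) = 1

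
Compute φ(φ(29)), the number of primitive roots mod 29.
Number of primitive roots mod 29 = φ(28) = 12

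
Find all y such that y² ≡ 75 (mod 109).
The square roots of 75 mod 109 are 27 and 82. Verify: 27² = 729 ≡ 75 (mod 109)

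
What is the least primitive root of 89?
3

A primitive root g modulo p has order p-1 = 88
Prime divisors of 88: [2, 11]
g is a primitive root iff g^(88/q) ≢ 1 (mod 89) for each prime divisor q
Testing small values:
  g = 2: 2^44 ≡ 1, 2^8 ≡ 78 (mod 89) → 2^44 ≡ 1, not primitive root
  g = 3: 3^44 ≡ 88, 3^8 ≡ 64 (mod 89) → none is 1, primitive root!
The smallest primitive root is 3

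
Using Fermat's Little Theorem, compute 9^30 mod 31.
By Fermat's Little Theorem, 9^{30} ≡ 1 (mod 31) since 31 is prime and gcd(9, 31) = 1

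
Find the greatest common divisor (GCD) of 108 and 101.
1

Using the Euclidean algorithm:
108 = 1 × 101 + 7
101 = 14 × 7 + 3
7 = 2 × 3 + 1
3 = 3 × 1 + 0

GCD(108, 101) = 1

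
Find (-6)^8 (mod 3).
(-6) ≡ 0 (mod 3). 8 = 8 (binary 1000). Repeated squaring mod 3: 0^1 ≡ 0; 0^2 ≡ 0² = 0 ≡ 0; 0^4 ≡ 0² = 0 ≡ 0; 0^8 ≡ 0² = 0 ≡ 0. So (-6)^8 ≡ 0 (mod 3).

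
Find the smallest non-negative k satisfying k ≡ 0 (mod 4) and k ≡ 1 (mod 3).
M = 4 × 3 = 12. M₁ = 3, y₁ ≡ 3 (mod 4). M₂ = 4, y₂ ≡ 1 (mod 3). k = 0×3×3 + 1×4×1 ≡ 4 (mod 12)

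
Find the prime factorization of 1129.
1129

Divide by primes starting from smallest:
1129 ÷ 1129 = 1

1129 = 1129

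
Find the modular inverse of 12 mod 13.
12^(-1) ≡ 12 (mod 13). Verification: 12 × 12 = 144 ≡ 1 (mod 13)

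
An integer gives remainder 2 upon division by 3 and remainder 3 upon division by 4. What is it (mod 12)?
M = 3 × 4 = 12. M₁ = 4, y₁ ≡ 1 (mod 3). M₂ = 3, y₂ ≡ 3 (mod 4). n = 2×4×1 + 3×3×3 ≡ 11 (mod 12). The smallest positive such number is 11.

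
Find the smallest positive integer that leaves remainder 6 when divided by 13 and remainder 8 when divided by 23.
M = 13 × 23 = 299. M₁ = 23, y₁ ≡ 4 (mod 13). M₂ = 13, y₂ ≡ 16 (mod 23). n = 6×23×4 + 8×13×16 ≡ 123 (mod 299). The smallest positive such number is 123.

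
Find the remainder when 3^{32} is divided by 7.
By Fermat: 3^{6} ≡ 1 (mod 7). 32 = 5×6 + 2. So 3^{32} ≡ 3^{2} ≡ 2 (mod 7)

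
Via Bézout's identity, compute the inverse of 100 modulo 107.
Extended GCD: 100(-46) + 107(43) = 1. So 100^(-1) ≡ 61 ≡ 61 (mod 107). Verify: 100 × 61 = 6100 ≡ 1 (mod 107)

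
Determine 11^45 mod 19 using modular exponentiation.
Using Fermat: 11^{18} ≡ 1 (mod 19). 45 ≡ 9 (mod 18). So 11^{45} ≡ 11^{9} ≡ 1 (mod 19)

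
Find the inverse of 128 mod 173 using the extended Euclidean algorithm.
Extended GCD: 128(-50) + 173(37) = 1. So 128^(-1) ≡ 123 ≡ 123 (mod 173). Verify: 128 × 123 = 15744 ≡ 1 (mod 173)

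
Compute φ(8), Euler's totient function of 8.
4

Prime factorization: 8 = 2^3
Using the formula φ(n) = n × Π(1 - 1/p) for each prime factor p:
φ(8) = 8 × (1 - 1/2)
φ(8) = 4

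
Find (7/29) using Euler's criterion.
(7/29) = 7^{14} mod 29 = 1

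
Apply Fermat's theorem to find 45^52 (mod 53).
By Fermat's Little Theorem, 45^{52} ≡ 1 (mod 53) since 53 is prime and gcd(45, 53) = 1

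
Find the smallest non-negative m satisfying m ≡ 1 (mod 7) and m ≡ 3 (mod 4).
M = 7 × 4 = 28. M₁ = 4, y₁ ≡ 2 (mod 7). M₂ = 7, y₂ ≡ 3 (mod 4). m = 1×4×2 + 3×7×3 ≡ 15 (mod 28)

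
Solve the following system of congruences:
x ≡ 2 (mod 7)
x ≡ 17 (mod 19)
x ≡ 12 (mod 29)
1955

Using the Chinese Remainder Theorem:
M = product of moduli = 3857
For equation 1: M_1 = 551, 551 ≡ 5 (mod 7), inverse of 551 mod 7 is 3 (check: 5 × 3 = 15 ≡ 1 (mod 7))
For equation 2: M_2 = 203, 203 ≡ 13 (mod 19), inverse of 203 mod 19 is 3 (check: 13 × 3 = 39 ≡ 1 (mod 19))
For equation 3: M_3 = 133, 133 ≡ 17 (mod 29), inverse of 133 mod 29 is 12 (check: 17 × 12 = 204 ≡ 1 (mod 29))
Combine: x ≡ Σ r_i×M_i×(M_i⁻¹ mod m_i) = 2×551×3 + 17×203×3 + 12×133×12 = 3306 + 10353 + 19152 = 32811
32811 mod 3857 = 1955
x ≡ 1955 (mod 3857)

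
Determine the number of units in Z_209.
180

Prime factorization: 209 = 11 × 19
Using the formula φ(n) = n × Π(1 - 1/p) for each prime factor p:
φ(209) = 209 × (1 - 1/11) × (1 - 1/19)
φ(209) = 180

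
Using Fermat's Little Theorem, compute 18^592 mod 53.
By Fermat: 18^{52} ≡ 1 (mod 53). 592 ≡ 20 (mod 52). So 18^{592} ≡ 18^{20} ≡ 13 (mod 53)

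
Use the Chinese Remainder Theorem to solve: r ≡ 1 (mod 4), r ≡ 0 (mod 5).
M = 4 × 5 = 20. M₁ = 5, y₁ ≡ 1 (mod 4). M₂ = 4, y₂ ≡ 4 (mod 5). r = 1×5×1 + 0×4×4 ≡ 5 (mod 20)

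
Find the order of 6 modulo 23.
Powers of 6 mod 23: 6^1≡6, 6^2≡13, 6^3≡9, 6^4≡8, 6^5≡2, 6^6≡12, 6^7≡3, 6^8≡18, 6^9≡16, 6^10≡4, 6^11≡1. Order = 11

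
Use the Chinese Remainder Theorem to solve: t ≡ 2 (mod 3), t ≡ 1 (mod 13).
M = 3 × 13 = 39. M₁ = 13, y₁ ≡ 1 (mod 3). M₂ = 3, y₂ ≡ 9 (mod 13). t = 2×13×1 + 1×3×9 ≡ 14 (mod 39)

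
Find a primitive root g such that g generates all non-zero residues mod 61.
p - 1 = 60 has prime divisors 2, 3, 5. h is a primitive root mod 61 iff h^(60/q) ≢ 1 (mod 61) for each such q.
h = 2: 2^30 ≡ 60, 2^20 ≡ 47, 2^12 ≡ 9 (mod 61); none is 1, so 2 has order 60 and is a primitive root.
The smallest primitive root mod 61 is g = 2.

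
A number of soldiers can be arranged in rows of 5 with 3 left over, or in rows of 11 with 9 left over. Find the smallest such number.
M = 5 × 11 = 55. M₁ = 11, y₁ ≡ 1 (mod 5). M₂ = 5, y₂ ≡ 9 (mod 11). x = 3×11×1 + 9×5×9 ≡ 53 (mod 55). The smallest positive such number is 53.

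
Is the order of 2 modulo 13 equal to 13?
No, the actual order is 12, not 13.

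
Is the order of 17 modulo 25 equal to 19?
No, the actual order is 20, not 19.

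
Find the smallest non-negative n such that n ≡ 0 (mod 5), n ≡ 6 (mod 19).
25

Using the Chinese Remainder Theorem:
M = product of moduli = 95
For equation 1: M_1 = 19, 19 ≡ 4 (mod 5), inverse of 19 mod 5 is 4 (check: 4 × 4 = 16 ≡ 1 (mod 5))
For equation 2: M_2 = 5, 5 ≡ 5 (mod 19), inverse of 5 mod 19 is 4 (check: 5 × 4 = 20 ≡ 1 (mod 19))
Combine: n ≡ Σ r_i×M_i×(M_i⁻¹ mod m_i) = 0×19×4 + 6×5×4 = 0 + 120 = 120
120 mod 95 = 25
n ≡ 25 (mod 95)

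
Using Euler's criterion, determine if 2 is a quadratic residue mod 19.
By Euler's criterion: 2^{9} ≡ 18 (mod 19). Since this equals -1 (≡ 18), 2 is not a QR.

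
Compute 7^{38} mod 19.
11

Using successive squaring:
Binary expansion of 38: 100110
Powers of 7 mod 19 (each is the square of the previous):
  7^1 ≡ 7 (mod 19)
  7^2 ≡ 7² = 49 ≡ 11 (mod 19)
  7^4 ≡ 11² = 121 ≡ 7 (mod 19)
  7^8 ≡ 7² = 49 ≡ 11 (mod 19)
  7^16 ≡ 11² = 121 ≡ 7 (mod 19)
  7^32 ≡ 7² = 49 ≡ 11 (mod 19)
38 = 32 + 4 + 2, so 7^38 = 7^32 × 7^4 × 7^2 ≡ 11 × 7 × 11 (mod 19)
Multiplying step by step:
  11 × 7 = 77 ≡ 1 (mod 19)
  1 × 11 = 11 ≡ 11 (mod 19)
Result: 7^38 ≡ 11 (mod 19)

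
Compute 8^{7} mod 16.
0

Using successive squaring:
Binary expansion of 7: 111
Powers of 8 mod 16 (each is the square of the previous):
  8^1 ≡ 8 (mod 16)
  8^2 ≡ 8² = 64 ≡ 0 (mod 16)
  8^4 ≡ 0² = 0 ≡ 0 (mod 16)
7 = 4 + 2 + 1, so 8^7 = 8^4 × 8^2 × 8^1 ≡ 0 × 0 × 8 (mod 16)
Multiplying step by step:
  0 × 0 = 0 ≡ 0 (mod 16)
  0 × 8 = 0 ≡ 0 (mod 16)
Result: 8^7 ≡ 0 (mod 16)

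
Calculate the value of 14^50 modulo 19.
Using Fermat: 14^{18} ≡ 1 (mod 19). 50 ≡ 14 (mod 18). So 14^{50} ≡ 14^{14} ≡ 9 (mod 19)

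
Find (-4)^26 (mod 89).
Using repeated squaring. (-4) ≡ 85 (mod 89). 26 = 16 + 8 + 2 (binary 11010). Repeated squaring mod 89: 85^1 ≡ 85; 85^2 ≡ 85² = 7225 ≡ 16; 85^4 ≡ 16² = 256 ≡ 78; 85^8 ≡ 78² = 6084 ≡ 32; 85^16 ≡ 32² = 1024 ≡ 45. Multiply: (-4)^26 ≡ 85^16 × 85^8 × 85^2 ≡ 45 × 32 × 16 (mod 89): 45 × 32 = 1440 ≡ 16; 16 × 16 = 256 ≡ 78. So (-4)^26 ≡ 78 (mod 89).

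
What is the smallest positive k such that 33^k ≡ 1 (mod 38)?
Powers of 33 mod 38: 33^1≡33, 33^2≡25, 33^3≡27, 33^4≡17, 33^5≡29, 33^6≡7, 33^7≡3, 33^8≡23, 33^9≡37, 33^10≡5, 33^11≡13, 33^12≡11, 33^13≡21, 33^14≡9, 33^15≡31, 33^16≡35, 33^17≡15, 33^18≡1. Order = 18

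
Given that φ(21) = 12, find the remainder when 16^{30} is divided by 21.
By Euler: 16^{12} ≡ 1 (mod 21) since gcd(16, 21) = 1. 30 = 2×12 + 6. So 16^{30} ≡ 16^{6} ≡ 1 (mod 21)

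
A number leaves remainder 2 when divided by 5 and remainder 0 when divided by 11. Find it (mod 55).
M = 5 × 11 = 55. M₁ = 11, y₁ ≡ 1 (mod 5). M₂ = 5, y₂ ≡ 9 (mod 11). r = 2×11×1 + 0×5×9 ≡ 22 (mod 55)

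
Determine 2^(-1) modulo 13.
2^(-1) ≡ 7 (mod 13). Verification: 2 × 7 = 14 ≡ 1 (mod 13)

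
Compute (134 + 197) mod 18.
7

(134 + 197) = 331
331 mod 18 = 7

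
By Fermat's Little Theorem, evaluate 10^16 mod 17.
By Fermat's Little Theorem, 10^{16} ≡ 1 (mod 17) since 17 is prime and gcd(10, 17) = 1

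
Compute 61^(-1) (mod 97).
35

Using Extended Euclidean Algorithm:
gcd(61, 97) = 1
Bezout coefficients: 61 × 35 + 97 × -22 = 1
So 61 × 35 ≡ 1 (mod 97)
The inverse is 35 mod 97 = 35
Verification: 61 × 35 = 2135 = 22 × 97 + 1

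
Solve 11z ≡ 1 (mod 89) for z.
11^(-1) ≡ 81 (mod 89). Verification: 11 × 81 = 891 ≡ 1 (mod 89)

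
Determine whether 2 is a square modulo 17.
By Euler's criterion: 2^{8} ≡ 1 (mod 17). Since this equals 1, 2 is a QR.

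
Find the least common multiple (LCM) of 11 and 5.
55

First find GCD(11, 5) using the Euclidean algorithm:
11 = 2 × 5 + 1
5 = 5 × 1 + 0
GCD(11, 5) = 1

LCM formula: LCM(a, b) = (a × b) / GCD(a, b)
LCM(11, 5) = (11 × 5) / 1
LCM(11, 5) = 55 / 1
LCM(11, 5) = 55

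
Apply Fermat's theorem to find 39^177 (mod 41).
By Fermat: 39^{40} ≡ 1 (mod 41). 177 = 4×40 + 17. So 39^{177} ≡ 39^{17} ≡ 5 (mod 41)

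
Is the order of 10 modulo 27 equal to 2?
No, the actual order is 3, not 2.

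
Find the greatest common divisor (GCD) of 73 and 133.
1

Using the Euclidean algorithm:
73 = 0 × 133 + 73
133 = 1 × 73 + 60
73 = 1 × 60 + 13
60 = 4 × 13 + 8
13 = 1 × 8 + 5
8 = 1 × 5 + 3
5 = 1 × 3 + 2
3 = 1 × 2 + 1
2 = 2 × 1 + 0

GCD(73, 133) = 1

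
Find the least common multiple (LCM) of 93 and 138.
4278

First find GCD(93, 138) using the Euclidean algorithm:
93 = 0 × 138 + 93
138 = 1 × 93 + 45
93 = 2 × 45 + 3
45 = 15 × 3 + 0
GCD(93, 138) = 3

LCM formula: LCM(a, b) = (a × b) / GCD(a, b)
LCM(93, 138) = (93 × 138) / 3
LCM(93, 138) = 12834 / 3
LCM(93, 138) = 4278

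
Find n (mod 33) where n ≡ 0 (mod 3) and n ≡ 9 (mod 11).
M = 3 × 11 = 33. M₁ = 11, y₁ ≡ 2 (mod 3). M₂ = 3, y₂ ≡ 4 (mod 11). n = 0×11×2 + 9×3×4 ≡ 9 (mod 33)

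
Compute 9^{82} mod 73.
64

Using successive squaring:
Binary expansion of 82: 1010010
Powers of 9 mod 73 (each is the square of the previous):
  9^1 ≡ 9 (mod 73)
  9^2 ≡ 9² = 81 ≡ 8 (mod 73)
  9^4 ≡ 8² = 64 ≡ 64 (mod 73)
  9^8 ≡ 64² = 4096 ≡ 8 (mod 73)
  9^16 ≡ 8² = 64 ≡ 64 (mod 73)
  9^32 ≡ 64² = 4096 ≡ 8 (mod 73)
  9^64 ≡ 8² = 64 ≡ 64 (mod 73)
82 = 64 + 16 + 2, so 9^82 = 9^64 × 9^16 × 9^2 ≡ 64 × 64 × 8 (mod 73)
Multiplying step by step:
  64 × 64 = 4096 ≡ 8 (mod 73)
  8 × 8 = 64 ≡ 64 (mod 73)
Result: 9^82 ≡ 64 (mod 73)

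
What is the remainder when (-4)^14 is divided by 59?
Using repeated squaring. (-4) ≡ 55 (mod 59). 14 = 8 + 4 + 2 (binary 1110). Repeated squaring mod 59: 55^1 ≡ 55; 55^2 ≡ 55² = 3025 ≡ 16; 55^4 ≡ 16² = 256 ≡ 20; 55^8 ≡ 20² = 400 ≡ 46. Multiply: (-4)^14 ≡ 55^8 × 55^4 × 55^2 ≡ 46 × 20 × 16 (mod 59): 46 × 20 = 920 ≡ 35; 35 × 16 = 560 ≡ 29. So (-4)^14 ≡ 29 (mod 59).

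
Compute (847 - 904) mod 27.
24

(847 - 904) = -57
-57 mod 27 = 24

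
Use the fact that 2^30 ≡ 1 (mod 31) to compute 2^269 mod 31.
By Fermat: 2^{30} ≡ 1 (mod 31). 269 ≡ 29 (mod 30). So 2^{269} ≡ 2^{29} ≡ 16 (mod 31)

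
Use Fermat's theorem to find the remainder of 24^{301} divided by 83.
22

By Fermat's Little Theorem, a^(p-1) ≡ 1 (mod p) for prime p and gcd(a, p) = 1
Here p = 83, so 24^82 ≡ 1 (mod 83)
We can reduce the exponent: 301 mod 82 = 55
So 24^301 ≡ 24^55 (mod 83)
Computing: 24^55 mod 83 = 22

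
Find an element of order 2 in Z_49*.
48 has order 2 mod 49 since 48^{2} ≡ 1 (mod 49) and no smaller power works.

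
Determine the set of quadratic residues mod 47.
QRs mod 47: {1, 2, 3, 4, 6, 7, 8, 9, 12, 14, 16, 17, 18, 21, 24, 25, 27, 28, 32, 34, 36, 37, 42}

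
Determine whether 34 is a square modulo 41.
By Euler's criterion: 34^{20} ≡ 40 (mod 41). Since this equals -1 (≡ 40), 34 is not a QR.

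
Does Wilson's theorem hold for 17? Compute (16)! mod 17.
(16)! mod 17 = 16. Since this equals -1 (mod 17), Wilson confirms 17 is prime.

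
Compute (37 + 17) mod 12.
6

(37 + 17) = 54
54 mod 12 = 6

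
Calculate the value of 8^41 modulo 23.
Using Fermat: 8^{22} ≡ 1 (mod 23). 41 ≡ 19 (mod 22). So 8^{41} ≡ 8^{19} ≡ 4 (mod 23)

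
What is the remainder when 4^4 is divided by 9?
4 = 4 (binary 100). Repeated squaring mod 9: 4^1 ≡ 4; 4^2 ≡ 4² = 16 ≡ 7; 4^4 ≡ 7² = 49 ≡ 4. So 4^4 ≡ 4 (mod 9).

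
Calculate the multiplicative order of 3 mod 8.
Powers of 3 mod 8: 3^1≡3, 3^2≡1. Order = 2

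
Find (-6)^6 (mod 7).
(-6) ≡ 1 (mod 7). 6 = 4 + 2 (binary 110). Repeated squaring mod 7: 1^1 ≡ 1; 1^2 ≡ 1² = 1 ≡ 1; 1^4 ≡ 1² = 1 ≡ 1. Multiply: (-6)^6 ≡ 1^4 × 1^2 ≡ 1 × 1 (mod 7): 1 × 1 = 1 ≡ 1. So (-6)^6 ≡ 1 (mod 7).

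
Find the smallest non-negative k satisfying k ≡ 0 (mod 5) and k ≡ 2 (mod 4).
M = 5 × 4 = 20. M₁ = 4, y₁ ≡ 4 (mod 5). M₂ = 5, y₂ ≡ 1 (mod 4). k = 0×4×4 + 2×5×1 ≡ 10 (mod 20)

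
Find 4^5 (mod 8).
5 = 4 + 1 (binary 101). Repeated squaring mod 8: 4^1 ≡ 4; 4^2 ≡ 4² = 16 ≡ 0; 4^4 ≡ 0² = 0 ≡ 0. Multiply: 4^5 = 4^4 × 4^1 ≡ 0 × 4 (mod 8): 0 × 4 = 0 ≡ 0. So 4^5 ≡ 0 (mod 8).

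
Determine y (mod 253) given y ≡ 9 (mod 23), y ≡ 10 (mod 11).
32

Using the Chinese Remainder Theorem:
M = product of moduli = 253
For equation 1: M_1 = 11, 11 ≡ 11 (mod 23), inverse of 11 mod 23 is 21 (check: 11 × 21 = 231 ≡ 1 (mod 23))
For equation 2: M_2 = 23, 23 ≡ 1 (mod 11), inverse of 23 mod 11 is 1 (check: 1 × 1 = 1 ≡ 1 (mod 11))
Combine: y ≡ Σ r_i×M_i×(M_i⁻¹ mod m_i) = 9×11×21 + 10×23×1 = 2079 + 230 = 2309
2309 mod 253 = 32
y ≡ 32 (mod 253)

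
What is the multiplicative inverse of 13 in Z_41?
19

Using Extended Euclidean Algorithm:
gcd(13, 41) = 1
Bezout coefficients: 13 × 19 + 41 × -6 = 1
So 13 × 19 ≡ 1 (mod 41)
The inverse is 19 mod 41 = 19
Verification: 13 × 19 = 247 = 6 × 41 + 1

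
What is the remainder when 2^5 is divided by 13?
5 = 4 + 1 (binary 101). Repeated squaring mod 13: 2^1 ≡ 2; 2^2 ≡ 2² = 4 ≡ 4; 2^4 ≡ 4² = 16 ≡ 3. Multiply: 2^5 = 2^4 × 2^1 ≡ 3 × 2 (mod 13): 3 × 2 = 6 ≡ 6. So 2^5 ≡ 6 (mod 13).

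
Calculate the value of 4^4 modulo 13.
4 = 4 (binary 100). Repeated squaring mod 13: 4^1 ≡ 4; 4^2 ≡ 4² = 16 ≡ 3; 4^4 ≡ 3² = 9 ≡ 9. So 4^4 ≡ 9 (mod 13).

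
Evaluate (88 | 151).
(88/151) = 88^{75} mod 151 = 1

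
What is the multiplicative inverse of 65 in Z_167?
65^(-1) ≡ 18 (mod 167). Verification: 65 × 18 = 1170 ≡ 1 (mod 167)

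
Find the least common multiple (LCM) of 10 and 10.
10

First find GCD(10, 10) using the Euclidean algorithm:
10 = 1 × 10 + 0
GCD(10, 10) = 10

LCM formula: LCM(a, b) = (a × b) / GCD(a, b)
LCM(10, 10) = (10 × 10) / 10
LCM(10, 10) = 100 / 10
LCM(10, 10) = 10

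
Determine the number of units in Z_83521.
78608

Prime factorization: 83521 = 17^4
Using the formula φ(n) = n × Π(1 - 1/p) for each prime factor p:
φ(83521) = 83521 × (1 - 1/17)
φ(83521) = 78608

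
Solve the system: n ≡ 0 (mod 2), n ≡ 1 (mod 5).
M = 2 × 5 = 10. M₁ = 5, y₁ ≡ 1 (mod 2). M₂ = 2, y₂ ≡ 3 (mod 5). n = 0×5×1 + 1×2×3 ≡ 6 (mod 10)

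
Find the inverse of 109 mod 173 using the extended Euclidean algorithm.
Extended GCD: 109(-73) + 173(46) = 1. So 109^(-1) ≡ 100 ≡ 100 (mod 173). Verify: 109 × 100 = 10900 ≡ 1 (mod 173)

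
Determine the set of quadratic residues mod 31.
QRs mod 31: {1, 2, 4, 5, 7, 8, 9, 10, 14, 16, 18, 19, 20, 25, 28}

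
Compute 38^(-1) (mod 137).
38^(-1) ≡ 119 (mod 137). Verification: 38 × 119 = 4522 ≡ 1 (mod 137)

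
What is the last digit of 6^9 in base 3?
6 ≡ 0 (mod 3). 9 = 8 + 1 (binary 1001). Repeated squaring mod 3: 0^1 ≡ 0; 0^2 ≡ 0² = 0 ≡ 0; 0^4 ≡ 0² = 0 ≡ 0; 0^8 ≡ 0² = 0 ≡ 0. Multiply: 6^9 ≡ 0^8 × 0^1 ≡ 0 × 0 (mod 3): 0 × 0 = 0 ≡ 0. So 6^9 ≡ 0 (mod 3).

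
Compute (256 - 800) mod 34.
0

(256 - 800) = -544
-544 mod 34 = 0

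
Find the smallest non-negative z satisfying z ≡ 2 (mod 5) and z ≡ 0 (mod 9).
M = 5 × 9 = 45. M₁ = 9, y₁ ≡ 4 (mod 5). M₂ = 5, y₂ ≡ 2 (mod 9). z = 2×9×4 + 0×5×2 ≡ 27 (mod 45)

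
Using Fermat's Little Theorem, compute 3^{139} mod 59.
45

By Fermat's Little Theorem, a^(p-1) ≡ 1 (mod p) for prime p and gcd(a, p) = 1
Here p = 59, so 3^58 ≡ 1 (mod 59)
We can reduce the exponent: 139 mod 58 = 23
So 3^139 ≡ 3^23 (mod 59)
Computing: 3^23 mod 59 = 45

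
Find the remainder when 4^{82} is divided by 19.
By Fermat: 4^{18} ≡ 1 (mod 19). 82 = 4×18 + 10. So 4^{82} ≡ 4^{10} ≡ 4 (mod 19)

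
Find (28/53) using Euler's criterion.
(28/53) = 28^{26} mod 53 = 1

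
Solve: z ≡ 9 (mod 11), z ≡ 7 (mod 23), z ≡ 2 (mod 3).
M = 11 × 23 × 3 = 759. M₁ = 69, y₁ ≡ 4 (mod 11). M₂ = 33, y₂ ≡ 7 (mod 23). M₃ = 253, y₃ ≡ 1 (mod 3). z = 9×69×4 + 7×33×7 + 2×253×1 ≡ 53 (mod 759)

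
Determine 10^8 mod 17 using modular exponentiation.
8 = 8 (binary 1000). Repeated squaring mod 17: 10^1 ≡ 10; 10^2 ≡ 10² = 100 ≡ 15; 10^4 ≡ 15² = 225 ≡ 4; 10^8 ≡ 4² = 16 ≡ 16. So 10^8 ≡ 16 (mod 17).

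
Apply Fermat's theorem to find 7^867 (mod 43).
By Fermat: 7^{42} ≡ 1 (mod 43). 867 ≡ 27 (mod 42). So 7^{867} ≡ 7^{27} ≡ 42 (mod 43)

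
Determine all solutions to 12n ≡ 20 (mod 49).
18

Since gcd(12, 49) = 1 divides 20, a solution exists.
Multiply both sides by the inverse of 12 mod 49:
  12^(-1) mod 49 = 45
  x ≡ 45 × 20 ≡ 900 ≡ 18 (mod 49)
Verification: 12 × 18 = 216 = 4 × 49 + 20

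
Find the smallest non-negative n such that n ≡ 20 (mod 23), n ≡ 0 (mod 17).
204

Using the Chinese Remainder Theorem:
M = product of moduli = 391
For equation 1: M_1 = 17, 17 ≡ 17 (mod 23), inverse of 17 mod 23 is 19 (check: 17 × 19 = 323 ≡ 1 (mod 23))
For equation 2: M_2 = 23, 23 ≡ 6 (mod 17), inverse of 23 mod 17 is 3 (check: 6 × 3 = 18 ≡ 1 (mod 17))
Combine: n ≡ Σ r_i×M_i×(M_i⁻¹ mod m_i) = 20×17×19 + 0×23×3 = 6460 + 0 = 6460
6460 mod 391 = 204
n ≡ 204 (mod 391)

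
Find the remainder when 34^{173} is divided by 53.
By Fermat: 34^{52} ≡ 1 (mod 53). 173 = 3×52 + 17. So 34^{173} ≡ 34^{17} ≡ 21 (mod 53)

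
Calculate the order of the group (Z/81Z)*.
54

Prime factorization: 81 = 3^4
Using the formula φ(n) = n × Π(1 - 1/p) for each prime factor p:
φ(81) = 81 × (1 - 1/3)
φ(81) = 54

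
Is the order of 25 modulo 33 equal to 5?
Yes, ord_33(25) = 5.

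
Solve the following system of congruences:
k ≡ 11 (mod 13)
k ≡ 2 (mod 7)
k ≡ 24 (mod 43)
583

Using the Chinese Remainder Theorem:
M = product of moduli = 3913
For equation 1: M_1 = 301, 301 ≡ 2 (mod 13), inverse of 301 mod 13 is 7 (check: 2 × 7 = 14 ≡ 1 (mod 13))
For equation 2: M_2 = 559, 559 ≡ 6 (mod 7), inverse of 559 mod 7 is 6 (check: 6 × 6 = 36 ≡ 1 (mod 7))
For equation 3: M_3 = 91, 91 ≡ 5 (mod 43), inverse of 91 mod 43 is 26 (check: 5 × 26 = 130 ≡ 1 (mod 43))
Combine: k ≡ Σ r_i×M_i×(M_i⁻¹ mod m_i) = 11×301×7 + 2×559×6 + 24×91×26 = 23177 + 6708 + 56784 = 86669
86669 mod 3913 = 583
k ≡ 583 (mod 3913)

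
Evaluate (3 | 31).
(3/31) = 3^{15} mod 31 = -1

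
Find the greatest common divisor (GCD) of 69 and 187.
1

Using the Euclidean algorithm:
69 = 0 × 187 + 69
187 = 2 × 69 + 49
69 = 1 × 49 + 20
49 = 2 × 20 + 9
20 = 2 × 9 + 2
9 = 4 × 2 + 1
2 = 2 × 1 + 0

GCD(69, 187) = 1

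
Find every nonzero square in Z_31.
QRs mod 31: {1, 2, 4, 5, 7, 8, 9, 10, 14, 16, 18, 19, 20, 25, 28}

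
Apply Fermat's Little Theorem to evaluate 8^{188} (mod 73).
64

By Fermat's Little Theorem, a^(p-1) ≡ 1 (mod p) for prime p and gcd(a, p) = 1
Here p = 73, so 8^72 ≡ 1 (mod 73)
We can reduce the exponent: 188 mod 72 = 44
So 8^188 ≡ 8^44 (mod 73)
Computing: 8^44 mod 73 = 64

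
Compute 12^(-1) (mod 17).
10

Using Extended Euclidean Algorithm:
gcd(12, 17) = 1
Bezout coefficients: 12 × -7 + 17 × 5 = 1
So 12 × -7 ≡ 1 (mod 17)
The inverse is -7 mod 17 = 10
Verification: 12 × 10 = 120 = 7 × 17 + 1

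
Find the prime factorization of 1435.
5 × 7 × 41

Divide by primes starting from smallest:
1435 ÷ 5 = 287
287 ÷ 7 = 41
41 ÷ 41 = 1

1435 = 5 × 7 × 41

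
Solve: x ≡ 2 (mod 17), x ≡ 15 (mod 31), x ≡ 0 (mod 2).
M = 17 × 31 × 2 = 1054. M₁ = 62, y₁ ≡ 14 (mod 17). M₂ = 34, y₂ ≡ 21 (mod 31). M₃ = 527, y₃ ≡ 1 (mod 2). x = 2×62×14 + 15×34×21 + 0×527×1 ≡ 852 (mod 1054)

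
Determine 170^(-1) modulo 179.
170^(-1) ≡ 159 (mod 179). Verification: 170 × 159 = 27030 ≡ 1 (mod 179)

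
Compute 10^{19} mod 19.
10

Using successive squaring:
Binary expansion of 19: 10011
Powers of 10 mod 19 (each is the square of the previous):
  10^1 ≡ 10 (mod 19)
  10^2 ≡ 10² = 100 ≡ 5 (mod 19)
  10^4 ≡ 5² = 25 ≡ 6 (mod 19)
  10^8 ≡ 6² = 36 ≡ 17 (mod 19)
  10^16 ≡ 17² = 289 ≡ 4 (mod 19)
19 = 16 + 2 + 1, so 10^19 = 10^16 × 10^2 × 10^1 ≡ 4 × 5 × 10 (mod 19)
Multiplying step by step:
  4 × 5 = 20 ≡ 1 (mod 19)
  1 × 10 = 10 ≡ 10 (mod 19)
Result: 10^19 ≡ 10 (mod 19)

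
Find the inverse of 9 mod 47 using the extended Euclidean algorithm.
Extended GCD: 9(21) + 47(-4) = 1. So 9^(-1) ≡ 21 ≡ 21 (mod 47). Verify: 9 × 21 = 189 ≡ 1 (mod 47)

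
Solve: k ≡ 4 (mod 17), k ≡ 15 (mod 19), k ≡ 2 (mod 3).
M = 17 × 19 × 3 = 969. M₁ = 57, y₁ ≡ 3 (mod 17). M₂ = 51, y₂ ≡ 3 (mod 19). M₃ = 323, y₃ ≡ 2 (mod 3). k = 4×57×3 + 15×51×3 + 2×323×2 ≡ 395 (mod 969)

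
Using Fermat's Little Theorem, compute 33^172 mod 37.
By Fermat: 33^{36} ≡ 1 (mod 37). 172 = 4×36 + 28. So 33^{172} ≡ 33^{28} ≡ 33 (mod 37)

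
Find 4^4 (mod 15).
4 = 4 (binary 100). Repeated squaring mod 15: 4^1 ≡ 4; 4^2 ≡ 4² = 16 ≡ 1; 4^4 ≡ 1² = 1 ≡ 1. So 4^4 ≡ 1 (mod 15).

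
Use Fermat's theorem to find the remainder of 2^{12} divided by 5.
1

By Fermat's Little Theorem, a^(p-1) ≡ 1 (mod p) for prime p and gcd(a, p) = 1
Here p = 5, so 2^4 ≡ 1 (mod 5)
We can reduce the exponent: 12 mod 4 = 0
So 2^12 ≡ 2^0 (mod 5)
Computing: 2^0 mod 5 = 1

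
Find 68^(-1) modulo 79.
43

Using Extended Euclidean Algorithm:
gcd(68, 79) = 1
Bezout coefficients: 68 × -36 + 79 × 31 = 1
So 68 × -36 ≡ 1 (mod 79)
The inverse is -36 mod 79 = 43
Verification: 68 × 43 = 2924 = 37 × 79 + 1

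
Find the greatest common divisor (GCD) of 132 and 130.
2

Using the Euclidean algorithm:
132 = 1 × 130 + 2
130 = 65 × 2 + 0

GCD(132, 130) = 2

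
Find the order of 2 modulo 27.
Powers of 2 mod 27: 2^1≡2, 2^2≡4, 2^3≡8, 2^4≡16, 2^5≡5, 2^6≡10, 2^7≡20, 2^8≡13, 2^9≡26, 2^10≡25, 2^11≡23, 2^12≡19, 2^13≡11, 2^14≡22, 2^15≡17, 2^16≡7, 2^17≡14, 2^18≡1. Order = 18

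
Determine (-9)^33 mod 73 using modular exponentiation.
Using repeated squaring. (-9) ≡ 64 (mod 73). 33 = 32 + 1 (binary 100001). Repeated squaring mod 73: 64^1 ≡ 64; 64^2 ≡ 64² = 4096 ≡ 8; 64^4 ≡ 8² = 64 ≡ 64; 64^8 ≡ 64² = 4096 ≡ 8; 64^16 ≡ 8² = 64 ≡ 64; 64^32 ≡ 64² = 4096 ≡ 8. Multiply: (-9)^33 ≡ 64^32 × 64^1 ≡ 8 × 64 (mod 73): 8 × 64 = 512 ≡ 1. So (-9)^33 ≡ 1 (mod 73).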